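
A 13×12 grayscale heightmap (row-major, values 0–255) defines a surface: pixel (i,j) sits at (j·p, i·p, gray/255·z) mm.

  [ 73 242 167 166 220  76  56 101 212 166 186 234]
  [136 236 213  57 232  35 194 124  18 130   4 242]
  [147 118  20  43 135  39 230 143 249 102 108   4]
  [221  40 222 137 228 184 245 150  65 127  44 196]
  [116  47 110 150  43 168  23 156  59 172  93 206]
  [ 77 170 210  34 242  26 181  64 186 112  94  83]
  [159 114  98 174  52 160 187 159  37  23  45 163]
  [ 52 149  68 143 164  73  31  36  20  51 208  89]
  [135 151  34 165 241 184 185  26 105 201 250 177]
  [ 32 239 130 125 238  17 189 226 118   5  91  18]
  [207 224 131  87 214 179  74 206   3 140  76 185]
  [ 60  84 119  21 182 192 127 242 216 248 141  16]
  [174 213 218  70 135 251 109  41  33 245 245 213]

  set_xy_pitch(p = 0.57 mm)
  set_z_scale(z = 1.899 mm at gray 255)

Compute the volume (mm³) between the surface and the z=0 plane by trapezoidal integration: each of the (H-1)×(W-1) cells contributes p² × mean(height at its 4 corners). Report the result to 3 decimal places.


41.471

height_mm = gray/255 × 1.899; cell vol = 0.57² × mean(4 corners)
unit = 0.57² × 1.899 / (4×255) = 0.000604887 mm³ per gray-sum
row 0: Σ corner-gray over 11 cells = 6355  → 3.8441
row 1: Σ corner-gray over 11 cells = 5389  → 3.2597
row 2: Σ corner-gray over 11 cells = 5826  → 3.5241
row 3: Σ corner-gray over 11 cells = 5665  → 3.4267
row 4: Σ corner-gray over 11 cells = 5162  → 3.1224
row 5: Σ corner-gray over 11 cells = 5218  → 3.1563
row 6: Σ corner-gray over 11 cells = 4447  → 2.6899
row 7: Σ corner-gray over 11 cells = 5423  → 3.2803
row 8: Σ corner-gray over 11 cells = 6202  → 3.7515
row 9: Σ corner-gray over 11 cells = 5866  → 3.5483
row 10: Σ corner-gray over 11 cells = 6280  → 3.7987
row 11: Σ corner-gray over 11 cells = 6727  → 4.0691
Σ rows: total corner-gray = 68560  → 41.4711 mm³


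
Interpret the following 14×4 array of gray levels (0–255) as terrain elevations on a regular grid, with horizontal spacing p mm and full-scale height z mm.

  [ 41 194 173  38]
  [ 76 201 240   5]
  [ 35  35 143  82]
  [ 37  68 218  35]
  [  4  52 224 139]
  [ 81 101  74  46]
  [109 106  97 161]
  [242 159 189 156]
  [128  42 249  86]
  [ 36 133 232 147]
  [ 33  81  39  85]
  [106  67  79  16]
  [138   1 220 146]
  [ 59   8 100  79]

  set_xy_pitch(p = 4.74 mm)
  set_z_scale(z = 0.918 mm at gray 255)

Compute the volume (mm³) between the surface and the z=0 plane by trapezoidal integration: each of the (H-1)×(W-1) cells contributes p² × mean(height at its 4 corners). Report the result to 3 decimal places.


height_mm = gray/255 × 0.918; cell vol = 4.74² × mean(4 corners)
unit = 4.74² × 0.918 / (4×255) = 0.0202208 mm³ per gray-sum
row 0: Σ corner-gray over 3 cells = 1776  → 35.9122
row 1: Σ corner-gray over 3 cells = 1436  → 29.0371
row 2: Σ corner-gray over 3 cells = 1117  → 22.5867
row 3: Σ corner-gray over 3 cells = 1339  → 27.0757
row 4: Σ corner-gray over 3 cells = 1172  → 23.6988
row 5: Σ corner-gray over 3 cells = 1153  → 23.3146
row 6: Σ corner-gray over 3 cells = 1770  → 35.7909
row 7: Σ corner-gray over 3 cells = 1890  → 38.2174
row 8: Σ corner-gray over 3 cells = 1709  → 34.5574
row 9: Σ corner-gray over 3 cells = 1271  → 25.7007
row 10: Σ corner-gray over 3 cells = 772  → 15.6105
row 11: Σ corner-gray over 3 cells = 1140  → 23.0518
row 12: Σ corner-gray over 3 cells = 1080  → 21.8385
Σ rows: total corner-gray = 17625  → 356.3923 mm³

356.392


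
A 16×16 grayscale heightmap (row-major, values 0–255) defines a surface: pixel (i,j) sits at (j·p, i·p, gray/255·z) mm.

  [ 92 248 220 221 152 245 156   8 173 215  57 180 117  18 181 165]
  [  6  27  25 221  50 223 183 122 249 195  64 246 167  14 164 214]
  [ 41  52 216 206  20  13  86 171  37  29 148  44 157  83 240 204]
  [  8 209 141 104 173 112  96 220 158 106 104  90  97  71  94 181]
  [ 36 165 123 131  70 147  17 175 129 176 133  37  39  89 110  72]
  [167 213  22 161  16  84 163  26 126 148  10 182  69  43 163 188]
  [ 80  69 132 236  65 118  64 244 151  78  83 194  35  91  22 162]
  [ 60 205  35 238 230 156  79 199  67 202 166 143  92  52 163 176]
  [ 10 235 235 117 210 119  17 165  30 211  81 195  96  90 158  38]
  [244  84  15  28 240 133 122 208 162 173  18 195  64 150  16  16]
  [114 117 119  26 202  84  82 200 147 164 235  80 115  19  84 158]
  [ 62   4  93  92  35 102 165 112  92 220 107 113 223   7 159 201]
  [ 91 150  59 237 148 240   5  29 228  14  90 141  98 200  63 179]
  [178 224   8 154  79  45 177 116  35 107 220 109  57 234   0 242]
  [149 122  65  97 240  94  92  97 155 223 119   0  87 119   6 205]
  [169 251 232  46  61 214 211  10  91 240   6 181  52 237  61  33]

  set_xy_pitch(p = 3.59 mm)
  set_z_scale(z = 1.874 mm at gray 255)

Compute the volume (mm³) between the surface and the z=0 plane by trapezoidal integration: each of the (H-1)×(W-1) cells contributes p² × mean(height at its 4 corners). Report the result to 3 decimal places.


2580.863

height_mm = gray/255 × 1.874; cell vol = 3.59² × mean(4 corners)
unit = 3.59² × 1.874 / (4×255) = 0.0236787 mm³ per gray-sum
row 0: Σ corner-gray over 15 cells = 8759  → 207.4020
row 1: Σ corner-gray over 15 cells = 7369  → 174.4885
row 2: Σ corner-gray over 15 cells = 6988  → 165.4669
row 3: Σ corner-gray over 15 cells = 6929  → 164.0699
row 4: Σ corner-gray over 15 cells = 6397  → 151.4728
row 5: Σ corner-gray over 15 cells = 6613  → 156.5874
row 6: Σ corner-gray over 15 cells = 7696  → 182.2315
row 7: Σ corner-gray over 15 cells = 8256  → 195.4916
row 8: Σ corner-gray over 15 cells = 7442  → 176.2171
row 9: Σ corner-gray over 15 cells = 7096  → 168.0242
row 10: Σ corner-gray over 15 cells = 6931  → 164.1172
row 11: Σ corner-gray over 15 cells = 6985  → 165.3959
row 12: Σ corner-gray over 15 cells = 7224  → 171.0551
row 13: Σ corner-gray over 15 cells = 6936  → 164.2356
row 14: Σ corner-gray over 15 cells = 7374  → 174.6069
Σ rows: total corner-gray = 108995  → 2580.8626 mm³


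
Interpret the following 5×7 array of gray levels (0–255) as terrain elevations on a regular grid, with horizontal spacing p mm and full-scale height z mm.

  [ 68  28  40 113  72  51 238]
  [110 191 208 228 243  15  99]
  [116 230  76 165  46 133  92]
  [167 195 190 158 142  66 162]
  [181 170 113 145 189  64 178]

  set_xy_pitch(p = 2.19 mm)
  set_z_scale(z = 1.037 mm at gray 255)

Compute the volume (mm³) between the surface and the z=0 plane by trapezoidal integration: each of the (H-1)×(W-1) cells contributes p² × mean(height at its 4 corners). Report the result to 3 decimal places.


64.710

height_mm = gray/255 × 1.037; cell vol = 2.19² × mean(4 corners)
unit = 2.19² × 1.037 / (4×255) = 0.00487603 mm³ per gray-sum
row 0: Σ corner-gray over 6 cells = 2893  → 14.1064
row 1: Σ corner-gray over 6 cells = 3487  → 17.0027
row 2: Σ corner-gray over 6 cells = 3339  → 16.2811
row 3: Σ corner-gray over 6 cells = 3552  → 17.3197
Σ rows: total corner-gray = 13271  → 64.7099 mm³


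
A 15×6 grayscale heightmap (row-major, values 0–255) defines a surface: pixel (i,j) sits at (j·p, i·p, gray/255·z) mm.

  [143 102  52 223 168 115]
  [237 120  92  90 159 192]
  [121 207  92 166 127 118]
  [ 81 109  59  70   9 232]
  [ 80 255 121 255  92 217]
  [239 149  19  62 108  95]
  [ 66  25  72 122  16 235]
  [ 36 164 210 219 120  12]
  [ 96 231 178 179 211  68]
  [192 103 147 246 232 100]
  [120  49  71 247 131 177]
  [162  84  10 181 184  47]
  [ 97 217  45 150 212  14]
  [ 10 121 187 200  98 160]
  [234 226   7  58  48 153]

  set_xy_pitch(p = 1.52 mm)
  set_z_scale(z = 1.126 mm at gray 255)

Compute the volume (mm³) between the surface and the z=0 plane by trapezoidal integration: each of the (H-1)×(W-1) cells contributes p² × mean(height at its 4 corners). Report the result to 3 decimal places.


94.147

height_mm = gray/255 × 1.126; cell vol = 1.52² × mean(4 corners)
unit = 1.52² × 1.126 / (4×255) = 0.0025505 mm³ per gray-sum
row 0: Σ corner-gray over 5 cells = 2699  → 6.8838
row 1: Σ corner-gray over 5 cells = 2774  → 7.0751
row 2: Σ corner-gray over 5 cells = 2230  → 5.6876
row 3: Σ corner-gray over 5 cells = 2550  → 6.5038
row 4: Σ corner-gray over 5 cells = 2753  → 7.0215
row 5: Σ corner-gray over 5 cells = 1781  → 4.5424
row 6: Σ corner-gray over 5 cells = 2245  → 5.7259
row 7: Σ corner-gray over 5 cells = 3236  → 8.2534
row 8: Σ corner-gray over 5 cells = 3510  → 8.9523
row 9: Σ corner-gray over 5 cells = 3041  → 7.7561
row 10: Σ corner-gray over 5 cells = 2420  → 6.1722
row 11: Σ corner-gray over 5 cells = 2486  → 6.3405
row 12: Σ corner-gray over 5 cells = 2741  → 6.9909
row 13: Σ corner-gray over 5 cells = 2447  → 6.2411
Σ rows: total corner-gray = 36913  → 94.1466 mm³


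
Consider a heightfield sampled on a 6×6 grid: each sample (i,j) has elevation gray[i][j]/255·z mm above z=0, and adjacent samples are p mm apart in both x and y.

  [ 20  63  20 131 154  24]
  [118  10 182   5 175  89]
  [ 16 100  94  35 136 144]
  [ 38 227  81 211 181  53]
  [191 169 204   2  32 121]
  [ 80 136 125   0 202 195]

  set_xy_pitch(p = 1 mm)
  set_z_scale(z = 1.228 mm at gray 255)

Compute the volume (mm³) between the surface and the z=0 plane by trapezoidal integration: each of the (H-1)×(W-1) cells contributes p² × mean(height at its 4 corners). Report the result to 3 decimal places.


13.119

height_mm = gray/255 × 1.228; cell vol = 1² × mean(4 corners)
unit = 1² × 1.228 / (4×255) = 0.00120392 mm³ per gray-sum
row 0: Σ corner-gray over 5 cells = 1731  → 2.0840
row 1: Σ corner-gray over 5 cells = 1841  → 2.2164
row 2: Σ corner-gray over 5 cells = 2381  → 2.8665
row 3: Σ corner-gray over 5 cells = 2617  → 3.1507
row 4: Σ corner-gray over 5 cells = 2327  → 2.8015
Σ rows: total corner-gray = 10897  → 13.1191 mm³


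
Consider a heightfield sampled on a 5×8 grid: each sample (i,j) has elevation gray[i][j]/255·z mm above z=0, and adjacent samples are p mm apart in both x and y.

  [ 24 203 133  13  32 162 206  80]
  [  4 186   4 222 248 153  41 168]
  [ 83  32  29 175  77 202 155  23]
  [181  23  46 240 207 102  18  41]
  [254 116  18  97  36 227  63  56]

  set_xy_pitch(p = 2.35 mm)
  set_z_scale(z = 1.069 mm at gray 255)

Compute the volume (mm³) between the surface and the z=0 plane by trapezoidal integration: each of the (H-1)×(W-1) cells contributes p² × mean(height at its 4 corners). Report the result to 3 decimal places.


height_mm = gray/255 × 1.069; cell vol = 2.35² × mean(4 corners)
unit = 2.35² × 1.069 / (4×255) = 0.0057878 mm³ per gray-sum
row 0: Σ corner-gray over 7 cells = 3482  → 20.1531
row 1: Σ corner-gray over 7 cells = 3326  → 19.2502
row 2: Σ corner-gray over 7 cells = 2940  → 17.0161
row 3: Σ corner-gray over 7 cells = 2918  → 16.8888
Σ rows: total corner-gray = 12666  → 73.3082 mm³

73.308


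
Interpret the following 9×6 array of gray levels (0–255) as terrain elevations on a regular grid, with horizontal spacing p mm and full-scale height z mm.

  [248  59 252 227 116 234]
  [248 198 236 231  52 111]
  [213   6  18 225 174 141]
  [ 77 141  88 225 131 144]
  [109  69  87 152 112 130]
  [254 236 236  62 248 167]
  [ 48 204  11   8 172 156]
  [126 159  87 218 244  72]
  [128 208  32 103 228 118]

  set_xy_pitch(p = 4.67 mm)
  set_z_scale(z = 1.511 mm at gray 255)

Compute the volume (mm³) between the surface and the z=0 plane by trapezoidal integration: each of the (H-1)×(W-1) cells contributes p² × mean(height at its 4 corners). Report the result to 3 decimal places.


752.432

height_mm = gray/255 × 1.511; cell vol = 4.67² × mean(4 corners)
unit = 4.67² × 1.511 / (4×255) = 0.0323071 mm³ per gray-sum
row 0: Σ corner-gray over 5 cells = 3583  → 115.7564
row 1: Σ corner-gray over 5 cells = 2993  → 96.6952
row 2: Σ corner-gray over 5 cells = 2591  → 83.7077
row 3: Σ corner-gray over 5 cells = 2470  → 79.7986
row 4: Σ corner-gray over 5 cells = 3064  → 98.9890
row 5: Σ corner-gray over 5 cells = 2979  → 96.2429
row 6: Σ corner-gray over 5 cells = 2608  → 84.2569
row 7: Σ corner-gray over 5 cells = 3002  → 96.9859
Σ rows: total corner-gray = 23290  → 752.4325 mm³


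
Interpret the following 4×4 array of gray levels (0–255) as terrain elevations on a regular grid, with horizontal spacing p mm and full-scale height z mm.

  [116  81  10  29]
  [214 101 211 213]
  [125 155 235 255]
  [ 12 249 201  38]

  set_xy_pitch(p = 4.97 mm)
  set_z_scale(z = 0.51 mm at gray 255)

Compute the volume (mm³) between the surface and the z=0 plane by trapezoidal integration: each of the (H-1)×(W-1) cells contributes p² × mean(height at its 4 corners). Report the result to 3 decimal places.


height_mm = gray/255 × 0.51; cell vol = 4.97² × mean(4 corners)
unit = 4.97² × 0.51 / (4×255) = 0.0123504 mm³ per gray-sum
row 0: Σ corner-gray over 3 cells = 1378  → 17.0189
row 1: Σ corner-gray over 3 cells = 2211  → 27.3068
row 2: Σ corner-gray over 3 cells = 2110  → 26.0594
Σ rows: total corner-gray = 5699  → 70.3852 mm³

70.385


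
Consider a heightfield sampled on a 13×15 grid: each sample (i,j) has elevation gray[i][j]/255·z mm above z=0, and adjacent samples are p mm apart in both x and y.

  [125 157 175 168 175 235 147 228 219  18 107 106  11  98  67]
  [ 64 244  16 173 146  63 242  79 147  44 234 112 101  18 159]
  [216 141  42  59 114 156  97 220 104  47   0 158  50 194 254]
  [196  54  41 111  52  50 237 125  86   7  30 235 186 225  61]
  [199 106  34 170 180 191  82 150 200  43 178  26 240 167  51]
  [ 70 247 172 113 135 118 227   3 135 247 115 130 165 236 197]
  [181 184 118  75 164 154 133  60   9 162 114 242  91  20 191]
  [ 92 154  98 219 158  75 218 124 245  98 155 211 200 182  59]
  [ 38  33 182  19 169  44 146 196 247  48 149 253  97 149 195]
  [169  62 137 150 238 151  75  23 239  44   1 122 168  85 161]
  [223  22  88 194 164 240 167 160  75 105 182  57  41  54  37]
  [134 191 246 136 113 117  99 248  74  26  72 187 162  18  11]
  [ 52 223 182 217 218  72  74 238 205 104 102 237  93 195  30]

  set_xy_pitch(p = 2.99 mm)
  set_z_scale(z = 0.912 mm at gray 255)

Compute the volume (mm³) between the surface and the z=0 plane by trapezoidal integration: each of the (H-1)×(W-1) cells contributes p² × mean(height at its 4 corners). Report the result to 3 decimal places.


height_mm = gray/255 × 0.912; cell vol = 2.99² × mean(4 corners)
unit = 2.99² × 0.912 / (4×255) = 0.0079935 mm³ per gray-sum
row 0: Σ corner-gray over 14 cells = 7341  → 58.6803
row 1: Σ corner-gray over 14 cells = 6695  → 53.5165
row 2: Σ corner-gray over 14 cells = 6369  → 50.9106
row 3: Σ corner-gray over 14 cells = 6919  → 55.3070
row 4: Σ corner-gray over 14 cells = 8137  → 65.0431
row 5: Σ corner-gray over 14 cells = 7777  → 62.1655
row 6: Σ corner-gray over 14 cells = 7849  → 62.7410
row 7: Σ corner-gray over 14 cells = 8122  → 64.9232
row 8: Σ corner-gray over 14 cells = 7017  → 56.0904
row 9: Σ corner-gray over 14 cells = 6678  → 53.3806
row 10: Σ corner-gray over 14 cells = 6881  → 55.0033
row 11: Σ corner-gray over 14 cells = 7925  → 63.3485
Σ rows: total corner-gray = 87710  → 701.1100 mm³

701.110


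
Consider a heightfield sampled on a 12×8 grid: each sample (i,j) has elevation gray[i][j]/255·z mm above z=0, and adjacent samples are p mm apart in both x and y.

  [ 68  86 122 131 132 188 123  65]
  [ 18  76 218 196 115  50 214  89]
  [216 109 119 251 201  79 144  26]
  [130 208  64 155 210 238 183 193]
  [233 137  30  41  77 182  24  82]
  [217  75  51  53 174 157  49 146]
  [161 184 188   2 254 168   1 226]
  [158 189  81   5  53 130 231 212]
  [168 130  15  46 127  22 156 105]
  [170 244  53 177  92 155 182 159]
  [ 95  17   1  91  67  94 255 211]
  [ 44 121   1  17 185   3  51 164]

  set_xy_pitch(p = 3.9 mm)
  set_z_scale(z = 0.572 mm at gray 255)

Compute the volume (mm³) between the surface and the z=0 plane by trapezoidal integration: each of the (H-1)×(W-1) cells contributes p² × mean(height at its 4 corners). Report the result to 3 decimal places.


height_mm = gray/255 × 0.572; cell vol = 3.9² × mean(4 corners)
unit = 3.9² × 0.572 / (4×255) = 0.00852953 mm³ per gray-sum
row 0: Σ corner-gray over 7 cells = 3542  → 30.2116
row 1: Σ corner-gray over 7 cells = 3893  → 33.2055
row 2: Σ corner-gray over 7 cells = 4487  → 38.2720
row 3: Σ corner-gray over 7 cells = 3736  → 31.8663
row 4: Σ corner-gray over 7 cells = 2778  → 23.6950
row 5: Σ corner-gray over 7 cells = 3462  → 29.5292
row 6: Σ corner-gray over 7 cells = 3729  → 31.8066
row 7: Σ corner-gray over 7 cells = 3013  → 25.6995
row 8: Σ corner-gray over 7 cells = 3400  → 29.0004
row 9: Σ corner-gray over 7 cells = 3491  → 29.7766
row 10: Σ corner-gray over 7 cells = 2320  → 19.7885
Σ rows: total corner-gray = 37851  → 322.8512 mm³

322.851


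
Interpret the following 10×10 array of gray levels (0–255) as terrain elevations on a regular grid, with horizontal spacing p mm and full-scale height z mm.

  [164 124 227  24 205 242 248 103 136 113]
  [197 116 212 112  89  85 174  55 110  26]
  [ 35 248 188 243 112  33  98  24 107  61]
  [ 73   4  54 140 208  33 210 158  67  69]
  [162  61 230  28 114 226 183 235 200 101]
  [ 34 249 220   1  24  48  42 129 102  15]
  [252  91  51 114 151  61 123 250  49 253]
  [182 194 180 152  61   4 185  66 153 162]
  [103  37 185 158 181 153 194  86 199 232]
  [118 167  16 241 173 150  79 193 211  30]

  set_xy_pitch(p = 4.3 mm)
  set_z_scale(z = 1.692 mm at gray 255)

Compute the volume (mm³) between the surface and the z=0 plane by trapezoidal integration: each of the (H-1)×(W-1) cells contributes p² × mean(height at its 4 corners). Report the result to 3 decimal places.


height_mm = gray/255 × 1.692; cell vol = 4.3² × mean(4 corners)
unit = 4.3² × 1.692 / (4×255) = 0.0306716 mm³ per gray-sum
row 0: Σ corner-gray over 9 cells = 5024  → 154.0944
row 1: Σ corner-gray over 9 cells = 4331  → 132.8389
row 2: Σ corner-gray over 9 cells = 4092  → 125.5084
row 3: Σ corner-gray over 9 cells = 4707  → 144.3714
row 4: Σ corner-gray over 9 cells = 4496  → 137.8997
row 5: Σ corner-gray over 9 cells = 3964  → 121.5824
row 6: Σ corner-gray over 9 cells = 4619  → 141.6723
row 7: Σ corner-gray over 9 cells = 5055  → 155.0452
row 8: Σ corner-gray over 9 cells = 5329  → 163.4492
Σ rows: total corner-gray = 41617  → 1276.4619 mm³

1276.462


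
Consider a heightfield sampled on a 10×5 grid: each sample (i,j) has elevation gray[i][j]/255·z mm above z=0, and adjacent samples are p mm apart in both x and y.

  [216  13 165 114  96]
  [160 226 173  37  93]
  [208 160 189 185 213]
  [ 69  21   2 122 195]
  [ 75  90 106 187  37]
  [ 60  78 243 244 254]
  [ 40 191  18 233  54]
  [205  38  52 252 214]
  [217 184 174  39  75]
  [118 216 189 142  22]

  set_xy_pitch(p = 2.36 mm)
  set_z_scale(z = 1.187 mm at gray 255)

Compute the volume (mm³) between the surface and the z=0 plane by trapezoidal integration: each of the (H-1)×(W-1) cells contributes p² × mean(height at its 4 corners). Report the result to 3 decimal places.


126.026

height_mm = gray/255 × 1.187; cell vol = 2.36² × mean(4 corners)
unit = 2.36² × 1.187 / (4×255) = 0.00648149 mm³ per gray-sum
row 0: Σ corner-gray over 4 cells = 2021  → 13.0991
row 1: Σ corner-gray over 4 cells = 2614  → 16.9426
row 2: Σ corner-gray over 4 cells = 2043  → 13.2417
row 3: Σ corner-gray over 4 cells = 1432  → 9.2815
row 4: Σ corner-gray over 4 cells = 2322  → 15.0500
row 5: Σ corner-gray over 4 cells = 2422  → 15.6982
row 6: Σ corner-gray over 4 cells = 2081  → 13.4880
row 7: Σ corner-gray over 4 cells = 2189  → 14.1880
row 8: Σ corner-gray over 4 cells = 2320  → 15.0370
Σ rows: total corner-gray = 19444  → 126.0260 mm³


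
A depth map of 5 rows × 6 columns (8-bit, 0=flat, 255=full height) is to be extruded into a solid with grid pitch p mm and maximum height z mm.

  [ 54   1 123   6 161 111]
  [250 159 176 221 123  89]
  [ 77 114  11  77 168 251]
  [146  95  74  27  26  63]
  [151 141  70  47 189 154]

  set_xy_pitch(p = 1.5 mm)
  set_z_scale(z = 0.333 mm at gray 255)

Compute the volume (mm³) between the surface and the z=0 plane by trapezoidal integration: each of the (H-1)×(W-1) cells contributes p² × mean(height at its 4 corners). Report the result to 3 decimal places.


height_mm = gray/255 × 0.333; cell vol = 1.5² × mean(4 corners)
unit = 1.5² × 0.333 / (4×255) = 0.000734559 mm³ per gray-sum
row 0: Σ corner-gray over 5 cells = 2444  → 1.7953
row 1: Σ corner-gray over 5 cells = 2765  → 2.0311
row 2: Σ corner-gray over 5 cells = 1721  → 1.2642
row 3: Σ corner-gray over 5 cells = 1852  → 1.3604
Σ rows: total corner-gray = 8782  → 6.4509 mm³

6.451


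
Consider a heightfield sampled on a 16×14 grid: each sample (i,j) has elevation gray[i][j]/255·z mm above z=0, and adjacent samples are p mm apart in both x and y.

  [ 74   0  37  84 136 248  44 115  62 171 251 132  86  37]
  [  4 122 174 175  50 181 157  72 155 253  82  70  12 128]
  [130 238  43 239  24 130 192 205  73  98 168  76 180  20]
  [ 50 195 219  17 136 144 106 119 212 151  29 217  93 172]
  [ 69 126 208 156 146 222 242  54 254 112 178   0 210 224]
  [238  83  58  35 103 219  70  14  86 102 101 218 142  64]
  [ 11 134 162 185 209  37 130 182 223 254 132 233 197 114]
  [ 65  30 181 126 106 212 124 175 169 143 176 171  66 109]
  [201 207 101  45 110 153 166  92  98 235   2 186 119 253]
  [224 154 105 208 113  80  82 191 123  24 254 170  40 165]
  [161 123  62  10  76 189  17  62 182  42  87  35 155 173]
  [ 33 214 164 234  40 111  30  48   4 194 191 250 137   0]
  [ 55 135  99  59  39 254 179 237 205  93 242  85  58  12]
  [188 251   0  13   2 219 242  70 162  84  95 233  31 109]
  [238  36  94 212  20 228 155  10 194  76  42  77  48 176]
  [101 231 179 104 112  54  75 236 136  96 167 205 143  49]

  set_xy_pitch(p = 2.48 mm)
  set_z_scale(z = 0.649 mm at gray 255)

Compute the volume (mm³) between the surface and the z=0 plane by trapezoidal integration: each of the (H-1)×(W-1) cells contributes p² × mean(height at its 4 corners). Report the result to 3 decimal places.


391.448

height_mm = gray/255 × 0.649; cell vol = 2.48² × mean(4 corners)
unit = 2.48² × 0.649 / (4×255) = 0.00391334 mm³ per gray-sum
row 0: Σ corner-gray over 13 cells = 5981  → 23.4057
row 1: Σ corner-gray over 13 cells = 6620  → 25.9063
row 2: Σ corner-gray over 13 cells = 6980  → 27.3151
row 3: Σ corner-gray over 13 cells = 7607  → 29.7688
row 4: Σ corner-gray over 13 cells = 6873  → 26.8964
row 5: Σ corner-gray over 13 cells = 7045  → 27.5695
row 6: Σ corner-gray over 13 cells = 7813  → 30.5749
row 7: Σ corner-gray over 13 cells = 7014  → 27.4482
row 8: Σ corner-gray over 13 cells = 6959  → 27.2330
row 9: Σ corner-gray over 13 cells = 5891  → 23.0535
row 10: Σ corner-gray over 13 cells = 5681  → 22.2317
row 11: Σ corner-gray over 13 cells = 6704  → 26.2350
row 12: Σ corner-gray over 13 cells = 6538  → 25.5854
row 13: Σ corner-gray over 13 cells = 5899  → 23.0848
row 14: Σ corner-gray over 13 cells = 6424  → 25.1393
Σ rows: total corner-gray = 100029  → 391.4478 mm³


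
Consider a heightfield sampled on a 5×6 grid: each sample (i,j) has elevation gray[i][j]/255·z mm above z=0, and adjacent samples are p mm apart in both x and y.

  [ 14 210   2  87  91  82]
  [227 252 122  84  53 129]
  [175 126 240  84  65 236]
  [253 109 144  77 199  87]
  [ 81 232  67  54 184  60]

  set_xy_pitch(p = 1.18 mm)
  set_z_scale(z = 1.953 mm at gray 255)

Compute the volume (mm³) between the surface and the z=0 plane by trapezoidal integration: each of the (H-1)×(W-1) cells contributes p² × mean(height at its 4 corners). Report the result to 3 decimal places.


height_mm = gray/255 × 1.953; cell vol = 1.18² × mean(4 corners)
unit = 1.18² × 1.953 / (4×255) = 0.00266604 mm³ per gray-sum
row 0: Σ corner-gray over 5 cells = 2254  → 6.0092
row 1: Σ corner-gray over 5 cells = 2819  → 7.5156
row 2: Σ corner-gray over 5 cells = 2839  → 7.5689
row 3: Σ corner-gray over 5 cells = 2613  → 6.9664
Σ rows: total corner-gray = 10525  → 28.0600 mm³

28.060


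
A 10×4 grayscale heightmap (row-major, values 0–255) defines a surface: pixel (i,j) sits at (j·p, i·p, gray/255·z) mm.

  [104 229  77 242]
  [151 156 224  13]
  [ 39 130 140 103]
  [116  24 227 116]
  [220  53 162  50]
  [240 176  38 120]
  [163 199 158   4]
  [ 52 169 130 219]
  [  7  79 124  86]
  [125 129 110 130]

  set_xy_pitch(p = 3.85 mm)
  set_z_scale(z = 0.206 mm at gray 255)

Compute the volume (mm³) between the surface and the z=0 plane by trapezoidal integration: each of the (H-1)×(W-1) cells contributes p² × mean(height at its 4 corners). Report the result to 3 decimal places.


height_mm = gray/255 × 0.206; cell vol = 3.85² × mean(4 corners)
unit = 3.85² × 0.206 / (4×255) = 0.00299356 mm³ per gray-sum
row 0: Σ corner-gray over 3 cells = 1882  → 5.6339
row 1: Σ corner-gray over 3 cells = 1606  → 4.8077
row 2: Σ corner-gray over 3 cells = 1416  → 4.2389
row 3: Σ corner-gray over 3 cells = 1434  → 4.2928
row 4: Σ corner-gray over 3 cells = 1488  → 4.4544
row 5: Σ corner-gray over 3 cells = 1669  → 4.9963
row 6: Σ corner-gray over 3 cells = 1750  → 5.2387
row 7: Σ corner-gray over 3 cells = 1368  → 4.0952
row 8: Σ corner-gray over 3 cells = 1232  → 3.6881
Σ rows: total corner-gray = 13845  → 41.4459 mm³

41.446


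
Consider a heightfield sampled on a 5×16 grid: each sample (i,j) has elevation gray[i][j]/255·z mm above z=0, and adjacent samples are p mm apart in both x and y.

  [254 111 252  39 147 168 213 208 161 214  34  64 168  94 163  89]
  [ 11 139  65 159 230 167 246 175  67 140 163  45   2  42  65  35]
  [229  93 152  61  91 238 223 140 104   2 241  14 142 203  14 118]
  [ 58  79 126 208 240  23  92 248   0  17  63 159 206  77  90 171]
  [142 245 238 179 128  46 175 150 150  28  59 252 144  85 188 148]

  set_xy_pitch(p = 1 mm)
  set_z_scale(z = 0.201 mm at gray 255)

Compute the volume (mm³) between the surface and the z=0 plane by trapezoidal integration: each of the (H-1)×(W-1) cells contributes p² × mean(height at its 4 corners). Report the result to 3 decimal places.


5.968

height_mm = gray/255 × 0.201; cell vol = 1² × mean(4 corners)
unit = 1² × 0.201 / (4×255) = 0.000197059 mm³ per gray-sum
row 0: Σ corner-gray over 15 cells = 7871  → 1.5511
row 1: Σ corner-gray over 15 cells = 7239  → 1.4265
row 2: Σ corner-gray over 15 cells = 7268  → 1.4322
row 3: Σ corner-gray over 15 cells = 7909  → 1.5585
Σ rows: total corner-gray = 30287  → 5.9683 mm³


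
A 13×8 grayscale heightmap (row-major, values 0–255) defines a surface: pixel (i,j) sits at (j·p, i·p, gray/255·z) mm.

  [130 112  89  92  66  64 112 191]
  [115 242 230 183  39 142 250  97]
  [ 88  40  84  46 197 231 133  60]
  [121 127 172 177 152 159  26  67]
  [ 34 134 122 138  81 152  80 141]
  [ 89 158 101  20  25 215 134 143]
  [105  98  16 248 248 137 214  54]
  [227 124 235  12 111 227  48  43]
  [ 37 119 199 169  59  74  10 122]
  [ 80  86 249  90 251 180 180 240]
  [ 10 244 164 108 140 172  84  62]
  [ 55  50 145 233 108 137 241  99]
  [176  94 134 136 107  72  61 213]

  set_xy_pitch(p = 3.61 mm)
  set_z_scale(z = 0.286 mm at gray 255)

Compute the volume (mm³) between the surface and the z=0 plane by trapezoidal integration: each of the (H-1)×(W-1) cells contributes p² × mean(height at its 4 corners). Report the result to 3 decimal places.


160.656

height_mm = gray/255 × 0.286; cell vol = 3.61² × mean(4 corners)
unit = 3.61² × 0.286 / (4×255) = 0.0036541 mm³ per gray-sum
row 0: Σ corner-gray over 7 cells = 3775  → 13.7942
row 1: Σ corner-gray over 7 cells = 3994  → 14.5945
row 2: Σ corner-gray over 7 cells = 3424  → 12.5116
row 3: Σ corner-gray over 7 cells = 3403  → 12.4349
row 4: Σ corner-gray over 7 cells = 3127  → 11.4264
row 5: Σ corner-gray over 7 cells = 3619  → 13.2242
row 6: Σ corner-gray over 7 cells = 3865  → 14.1231
row 7: Σ corner-gray over 7 cells = 3203  → 11.7041
row 8: Σ corner-gray over 7 cells = 3811  → 13.9258
row 9: Σ corner-gray over 7 cells = 4288  → 15.6688
row 10: Σ corner-gray over 7 cells = 3878  → 14.1706
row 11: Σ corner-gray over 7 cells = 3579  → 13.0780
Σ rows: total corner-gray = 43966  → 160.6561 mm³


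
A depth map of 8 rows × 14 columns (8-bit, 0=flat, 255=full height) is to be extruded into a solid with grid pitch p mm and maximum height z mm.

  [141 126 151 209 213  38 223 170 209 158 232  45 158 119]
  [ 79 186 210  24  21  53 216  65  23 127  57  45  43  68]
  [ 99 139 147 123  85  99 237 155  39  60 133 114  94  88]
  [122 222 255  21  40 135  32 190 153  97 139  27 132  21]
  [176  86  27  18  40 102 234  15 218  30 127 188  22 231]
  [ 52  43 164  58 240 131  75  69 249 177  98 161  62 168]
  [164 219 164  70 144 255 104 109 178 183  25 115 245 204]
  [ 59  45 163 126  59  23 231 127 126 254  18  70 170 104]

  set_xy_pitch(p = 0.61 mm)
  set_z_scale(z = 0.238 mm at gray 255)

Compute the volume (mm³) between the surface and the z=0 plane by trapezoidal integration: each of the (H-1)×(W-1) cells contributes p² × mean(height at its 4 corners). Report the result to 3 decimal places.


height_mm = gray/255 × 0.238; cell vol = 0.61² × mean(4 corners)
unit = 0.61² × 0.238 / (4×255) = 8.68233e-05 mm³ per gray-sum
row 0: Σ corner-gray over 13 cells = 6411  → 0.5566
row 1: Σ corner-gray over 13 cells = 5324  → 0.4622
row 2: Σ corner-gray over 13 cells = 6066  → 0.5267
row 3: Σ corner-gray over 13 cells = 5650  → 0.4906
row 4: Σ corner-gray over 13 cells = 5895  → 0.5118
row 5: Σ corner-gray over 13 cells = 7264  → 0.6307
row 6: Σ corner-gray over 13 cells = 6977  → 0.6058
Σ rows: total corner-gray = 43587  → 3.7844 mm³

3.784


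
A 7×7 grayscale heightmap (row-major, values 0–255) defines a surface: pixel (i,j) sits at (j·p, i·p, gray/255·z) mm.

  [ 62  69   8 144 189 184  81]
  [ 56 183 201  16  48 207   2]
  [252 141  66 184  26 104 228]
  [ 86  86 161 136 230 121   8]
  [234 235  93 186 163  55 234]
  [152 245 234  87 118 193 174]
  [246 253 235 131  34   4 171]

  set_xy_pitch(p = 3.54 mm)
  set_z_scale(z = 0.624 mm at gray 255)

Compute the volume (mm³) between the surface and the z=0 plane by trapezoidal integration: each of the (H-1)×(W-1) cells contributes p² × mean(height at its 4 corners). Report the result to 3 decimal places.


153.251

height_mm = gray/255 × 0.624; cell vol = 3.54² × mean(4 corners)
unit = 3.54² × 0.624 / (4×255) = 0.00766639 mm³ per gray-sum
row 0: Σ corner-gray over 6 cells = 2699  → 20.6916
row 1: Σ corner-gray over 6 cells = 2890  → 22.1559
row 2: Σ corner-gray over 6 cells = 3084  → 23.6431
row 3: Σ corner-gray over 6 cells = 3494  → 26.7864
row 4: Σ corner-gray over 6 cells = 4012  → 30.7576
row 5: Σ corner-gray over 6 cells = 3811  → 29.2166
Σ rows: total corner-gray = 19990  → 153.2511 mm³


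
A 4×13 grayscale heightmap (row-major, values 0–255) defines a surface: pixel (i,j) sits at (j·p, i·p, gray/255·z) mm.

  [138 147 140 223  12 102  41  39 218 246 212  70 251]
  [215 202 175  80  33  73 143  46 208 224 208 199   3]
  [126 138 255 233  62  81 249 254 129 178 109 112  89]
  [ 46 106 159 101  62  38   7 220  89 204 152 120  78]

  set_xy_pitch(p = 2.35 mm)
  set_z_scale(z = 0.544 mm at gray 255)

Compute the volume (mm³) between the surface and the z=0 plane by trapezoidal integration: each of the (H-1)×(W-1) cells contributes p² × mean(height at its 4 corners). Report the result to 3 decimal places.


height_mm = gray/255 × 0.544; cell vol = 2.35² × mean(4 corners)
unit = 2.35² × 0.544 / (4×255) = 0.00294533 mm³ per gray-sum
row 0: Σ corner-gray over 12 cells = 6689  → 19.7013
row 1: Σ corner-gray over 12 cells = 7215  → 21.2506
row 2: Σ corner-gray over 12 cells = 6455  → 19.0121
Σ rows: total corner-gray = 20359  → 59.9640 mm³

59.964


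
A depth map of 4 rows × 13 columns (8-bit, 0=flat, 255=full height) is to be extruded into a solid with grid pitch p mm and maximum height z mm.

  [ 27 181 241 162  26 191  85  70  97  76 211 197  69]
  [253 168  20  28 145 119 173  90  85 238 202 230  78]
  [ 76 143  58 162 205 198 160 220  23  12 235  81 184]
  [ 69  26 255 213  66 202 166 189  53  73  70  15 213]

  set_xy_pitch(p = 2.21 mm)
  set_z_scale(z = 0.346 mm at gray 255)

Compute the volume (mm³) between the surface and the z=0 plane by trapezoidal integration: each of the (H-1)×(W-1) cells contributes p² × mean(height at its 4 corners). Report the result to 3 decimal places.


31.926

height_mm = gray/255 × 0.346; cell vol = 2.21² × mean(4 corners)
unit = 2.21² × 0.346 / (4×255) = 0.00165676 mm³ per gray-sum
row 0: Σ corner-gray over 12 cells = 6497  → 10.7640
row 1: Σ corner-gray over 12 cells = 6581  → 10.9032
row 2: Σ corner-gray over 12 cells = 6192  → 10.2587
Σ rows: total corner-gray = 19270  → 31.9258 mm³


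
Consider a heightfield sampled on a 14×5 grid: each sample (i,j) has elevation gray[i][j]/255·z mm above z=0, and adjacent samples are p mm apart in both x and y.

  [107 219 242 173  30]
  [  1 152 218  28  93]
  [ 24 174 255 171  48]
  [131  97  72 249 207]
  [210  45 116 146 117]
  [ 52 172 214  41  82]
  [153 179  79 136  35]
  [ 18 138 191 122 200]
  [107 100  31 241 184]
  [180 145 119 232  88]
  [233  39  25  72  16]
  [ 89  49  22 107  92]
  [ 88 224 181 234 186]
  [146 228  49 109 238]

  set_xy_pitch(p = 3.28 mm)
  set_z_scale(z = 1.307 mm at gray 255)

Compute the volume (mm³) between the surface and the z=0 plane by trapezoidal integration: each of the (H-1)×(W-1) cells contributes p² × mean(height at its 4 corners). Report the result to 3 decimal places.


height_mm = gray/255 × 1.307; cell vol = 3.28² × mean(4 corners)
unit = 3.28² × 1.307 / (4×255) = 0.0137855 mm³ per gray-sum
row 0: Σ corner-gray over 4 cells = 2295  → 31.6378
row 1: Σ corner-gray over 4 cells = 2162  → 29.8043
row 2: Σ corner-gray over 4 cells = 2446  → 33.7194
row 3: Σ corner-gray over 4 cells = 2115  → 29.1564
row 4: Σ corner-gray over 4 cells = 1929  → 26.5923
row 5: Σ corner-gray over 4 cells = 1964  → 27.0748
row 6: Σ corner-gray over 4 cells = 2096  → 28.8944
row 7: Σ corner-gray over 4 cells = 2155  → 29.7078
row 8: Σ corner-gray over 4 cells = 2295  → 31.6378
row 9: Σ corner-gray over 4 cells = 1781  → 24.5520
row 10: Σ corner-gray over 4 cells = 1058  → 14.5851
row 11: Σ corner-gray over 4 cells = 2089  → 28.7979
row 12: Σ corner-gray over 4 cells = 2708  → 37.3312
Σ rows: total corner-gray = 27093  → 373.4911 mm³

373.491


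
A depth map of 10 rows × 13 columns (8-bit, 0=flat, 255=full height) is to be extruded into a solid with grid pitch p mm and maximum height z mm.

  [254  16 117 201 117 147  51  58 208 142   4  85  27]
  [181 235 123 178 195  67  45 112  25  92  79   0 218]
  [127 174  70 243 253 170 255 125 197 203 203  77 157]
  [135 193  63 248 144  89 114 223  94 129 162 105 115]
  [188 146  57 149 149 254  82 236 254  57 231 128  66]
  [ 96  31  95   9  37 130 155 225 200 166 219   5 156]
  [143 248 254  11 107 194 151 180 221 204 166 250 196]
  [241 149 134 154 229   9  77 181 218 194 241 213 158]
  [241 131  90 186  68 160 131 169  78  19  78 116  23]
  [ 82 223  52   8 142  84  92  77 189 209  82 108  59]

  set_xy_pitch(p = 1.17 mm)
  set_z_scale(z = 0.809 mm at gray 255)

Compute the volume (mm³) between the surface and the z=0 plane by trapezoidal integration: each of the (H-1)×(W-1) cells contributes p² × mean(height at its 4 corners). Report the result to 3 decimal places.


height_mm = gray/255 × 0.809; cell vol = 1.17² × mean(4 corners)
unit = 1.17² × 0.809 / (4×255) = 0.00108573 mm³ per gray-sum
row 0: Σ corner-gray over 12 cells = 5274  → 5.7261
row 1: Σ corner-gray over 12 cells = 6925  → 7.5186
row 2: Σ corner-gray over 12 cells = 7602  → 8.2537
row 3: Σ corner-gray over 12 cells = 7118  → 7.7282
row 4: Σ corner-gray over 12 cells = 6536  → 7.0963
row 5: Σ corner-gray over 12 cells = 7107  → 7.7163
row 6: Σ corner-gray over 12 cells = 8308  → 9.0202
row 7: Σ corner-gray over 12 cells = 6713  → 7.2885
row 8: Σ corner-gray over 12 cells = 5389  → 5.8510
Σ rows: total corner-gray = 60972  → 66.1989 mm³

66.199


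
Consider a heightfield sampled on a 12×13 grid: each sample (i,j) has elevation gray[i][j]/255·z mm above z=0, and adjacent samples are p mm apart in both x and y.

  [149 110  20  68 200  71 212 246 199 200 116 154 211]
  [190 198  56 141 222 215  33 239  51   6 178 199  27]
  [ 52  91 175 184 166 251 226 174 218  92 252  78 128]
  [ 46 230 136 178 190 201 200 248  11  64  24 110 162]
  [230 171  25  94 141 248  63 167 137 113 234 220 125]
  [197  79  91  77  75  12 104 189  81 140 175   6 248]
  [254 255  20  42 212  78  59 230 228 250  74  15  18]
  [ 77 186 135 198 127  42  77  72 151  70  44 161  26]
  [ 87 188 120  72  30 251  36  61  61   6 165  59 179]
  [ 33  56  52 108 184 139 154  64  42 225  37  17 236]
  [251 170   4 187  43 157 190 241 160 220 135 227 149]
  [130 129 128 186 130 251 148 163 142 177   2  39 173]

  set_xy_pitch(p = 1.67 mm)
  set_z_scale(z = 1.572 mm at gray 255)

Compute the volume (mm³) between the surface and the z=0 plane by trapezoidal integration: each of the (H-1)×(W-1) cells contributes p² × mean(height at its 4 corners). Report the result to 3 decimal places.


298.032

height_mm = gray/255 × 1.572; cell vol = 1.67² × mean(4 corners)
unit = 1.67² × 1.572 / (4×255) = 0.00429819 mm³ per gray-sum
row 0: Σ corner-gray over 12 cells = 6845  → 29.4211
row 1: Σ corner-gray over 12 cells = 7287  → 31.3209
row 2: Σ corner-gray over 12 cells = 7386  → 31.7464
row 3: Σ corner-gray over 12 cells = 6973  → 29.9713
row 4: Σ corner-gray over 12 cells = 6084  → 26.1502
row 5: Σ corner-gray over 12 cells = 5701  → 24.5040
row 6: Σ corner-gray over 12 cells = 5827  → 25.0455
row 7: Σ corner-gray over 12 cells = 4993  → 21.4608
row 8: Σ corner-gray over 12 cells = 4789  → 20.5840
row 9: Σ corner-gray over 12 cells = 6293  → 27.0485
row 10: Σ corner-gray over 12 cells = 7161  → 30.7793
Σ rows: total corner-gray = 69339  → 298.0320 mm³


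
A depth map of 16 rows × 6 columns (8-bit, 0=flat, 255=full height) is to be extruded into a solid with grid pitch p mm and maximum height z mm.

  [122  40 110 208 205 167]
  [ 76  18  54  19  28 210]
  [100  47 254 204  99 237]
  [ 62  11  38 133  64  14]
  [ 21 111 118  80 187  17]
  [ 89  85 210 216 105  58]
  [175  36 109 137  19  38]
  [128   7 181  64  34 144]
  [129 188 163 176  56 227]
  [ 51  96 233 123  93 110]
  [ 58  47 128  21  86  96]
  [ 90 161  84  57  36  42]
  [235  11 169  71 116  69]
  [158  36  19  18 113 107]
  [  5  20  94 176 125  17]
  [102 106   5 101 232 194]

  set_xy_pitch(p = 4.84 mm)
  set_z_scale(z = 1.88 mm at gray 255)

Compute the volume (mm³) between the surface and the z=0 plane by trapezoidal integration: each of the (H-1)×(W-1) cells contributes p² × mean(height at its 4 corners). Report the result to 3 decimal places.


1280.661

height_mm = gray/255 × 1.88; cell vol = 4.84² × mean(4 corners)
unit = 4.84² × 1.88 / (4×255) = 0.0431766 mm³ per gray-sum
row 0: Σ corner-gray over 5 cells = 1939  → 83.7194
row 1: Σ corner-gray over 5 cells = 2069  → 89.3324
row 2: Σ corner-gray over 5 cells = 2113  → 91.2321
row 3: Σ corner-gray over 5 cells = 1598  → 68.9962
row 4: Σ corner-gray over 5 cells = 2409  → 104.0124
row 5: Σ corner-gray over 5 cells = 2194  → 94.7295
row 6: Σ corner-gray over 5 cells = 1659  → 71.6300
row 7: Σ corner-gray over 5 cells = 2366  → 102.1558
row 8: Σ corner-gray over 5 cells = 2773  → 119.7287
row 9: Σ corner-gray over 5 cells = 1969  → 85.0147
row 10: Σ corner-gray over 5 cells = 1526  → 65.8875
row 11: Σ corner-gray over 5 cells = 1846  → 79.7040
row 12: Σ corner-gray over 5 cells = 1675  → 72.3208
row 13: Σ corner-gray over 5 cells = 1489  → 64.2900
row 14: Σ corner-gray over 5 cells = 2036  → 87.9075
Σ rows: total corner-gray = 29661  → 1280.6610 mm³
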